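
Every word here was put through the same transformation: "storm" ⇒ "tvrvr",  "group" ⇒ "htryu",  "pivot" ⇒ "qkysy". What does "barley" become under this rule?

ccupje

In storm: s→t is +1, t→v is +2, o→r is +3, r→v is +4 — the shift increases by 1 each position. Each letter shifts forward by (position + 1), i.e. 1, 2, 3, … — the shift grows by one for each successive letter.
Applying it to barley: b+1=c, a+2=c, r+3=u, l+4=p, e+5=j, y+6=e.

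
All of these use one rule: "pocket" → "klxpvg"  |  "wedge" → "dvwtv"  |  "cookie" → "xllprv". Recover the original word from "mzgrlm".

This is the alphabet-reversal cipher (Atbash): a becomes z, b becomes y, etc.
Undoing it on mzgrlm: m↔n, z↔a, g↔t, r↔i, l↔o, m↔n.

nation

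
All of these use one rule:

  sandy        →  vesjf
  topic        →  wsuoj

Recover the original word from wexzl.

In sandy: s→v is +3, a→e is +4, n→s is +5, d→j is +6 — the shift increases by 1 each position. Letter i (0-indexed) is shifted by i+3, so successive shifts are 3, 4, 5, ….
Reversing it on wexzl: w−3=t, e−4=a, x−5=s, z−6=t, l−7=e.

taste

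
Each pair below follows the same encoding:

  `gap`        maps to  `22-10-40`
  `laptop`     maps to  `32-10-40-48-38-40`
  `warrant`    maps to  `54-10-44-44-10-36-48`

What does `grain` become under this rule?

22-44-10-26-36

g(#7)→22 and a(#1)→10: differences scale by 2, so n = 2·pos + 8. Each letter becomes 2×(its alphabet position, a=1..z=26) + 8.
For grain: g=7→22, r=18→44, a=1→10, i=9→26, n=14→36.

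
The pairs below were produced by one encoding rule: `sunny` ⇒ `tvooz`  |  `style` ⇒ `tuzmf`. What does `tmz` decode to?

sly

Every letter moves 1 place later in the alphabet, wrapping around z→a.
Decoding tmz: t−1=s, m−1=l, z−1=y.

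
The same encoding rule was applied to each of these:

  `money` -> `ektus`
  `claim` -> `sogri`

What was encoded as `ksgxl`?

frame

The output letters match the input read backwards, each shifted +6: money reversed is yenom. The word is reversed, then every letter is shifted forward by 6.
Decoding ksgxl: shift back: k−6=e, s−6=m, g−6=a, x−6=r, l−6=f → emarf; then reverse → frame.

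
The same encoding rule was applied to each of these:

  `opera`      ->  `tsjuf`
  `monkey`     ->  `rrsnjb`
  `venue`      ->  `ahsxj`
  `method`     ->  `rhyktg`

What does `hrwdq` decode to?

coral

Shifts by position in opera: pos 0: o→t (+5), pos 1: p→s (+3), pos 2: e→j (+5), pos 3: r→u (+3) — repeating every 2. A repeating key of period 2 is used — shifts +5, +3 over and over.
Reversing it on hrwdq: h−5=c, r−3=o, w−5=r, d−3=a, q−5=l.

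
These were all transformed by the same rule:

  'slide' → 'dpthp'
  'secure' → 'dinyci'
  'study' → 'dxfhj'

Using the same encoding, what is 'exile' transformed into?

pbtpp

Shifts by position in slide: pos 0: s→d (+11), pos 1: l→p (+4), pos 2: i→t (+11), pos 3: d→h (+4) — repeating every 2. It's a Vigenère-style cipher with numeric key [11,4]: position i shifts by key[i mod 2].
On exile: e+11=p, x+4=b, i+11=t, l+4=p, e+11=p.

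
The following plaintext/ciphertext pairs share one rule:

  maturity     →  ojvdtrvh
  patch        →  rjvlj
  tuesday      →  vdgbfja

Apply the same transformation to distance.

fruccwen

Shifts by position in maturity: pos 0: m→o (+2), pos 1: a→j (+9), pos 2: t→v (+2), pos 3: u→d (+9) — repeating every 2. A repeating key of period 2 is used — shifts +2, +9 over and over.
For distance: d+2=f, i+9=r, s+2=u, t+9=c, a+2=c, n+9=w, c+2=e, e+9=n.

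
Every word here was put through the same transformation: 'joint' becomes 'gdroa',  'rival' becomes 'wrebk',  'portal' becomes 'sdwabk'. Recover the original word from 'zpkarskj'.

multiple

j(9)→g(6) and o(14)→d(3) fit y≡15x+1 (mod 26); the inverse of 15 mod 26 is 7. This is an affine cipher: with a=0,…,z=25, each position x becomes (15x+1) mod 26.
Undoing it on zpkarskj: z(25)→7·(25−1)≡12=m; p(15)→7·(15−1)≡20=u; k(10)→7·(10−1)≡11=l; a(0)→7·(0−1)≡19=t; r(17)→7·(17−1)≡8=i; s(18)→7·(18−1)≡15=p; k(10)→7·(10−1)≡11=l; j(9)→7·(9−1)≡4=e (all mod 26).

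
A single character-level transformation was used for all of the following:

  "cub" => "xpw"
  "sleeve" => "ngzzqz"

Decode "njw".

Compare letters: c→x is +21, u→p is +21, b→w is +21 — a constant shift. Every letter moves 21 places later in the alphabet, wrapping around z→a.
Decoding njw: n−21=s, j−21=o, w−21=b.

sob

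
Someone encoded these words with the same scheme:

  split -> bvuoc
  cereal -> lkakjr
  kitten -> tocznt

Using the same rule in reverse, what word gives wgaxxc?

narrow

The shifts repeat in a cycle of length 2: positions 0,1,… shift by +9, +6, then the pattern repeats.
Undoing it on wgaxxc: w−9=n, g−6=a, a−9=r, x−6=r, x−9=o, c−6=w.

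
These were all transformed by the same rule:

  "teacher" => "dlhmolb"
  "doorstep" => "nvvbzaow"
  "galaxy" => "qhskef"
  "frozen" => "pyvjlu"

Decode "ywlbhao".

operate

Shifts by position in teacher: pos 0: t→d (+10), pos 1: e→l (+7), pos 2: a→h (+7), pos 3: c→m (+10), pos 4: h→o (+7), pos 5: e→l (+7) — repeating every 3. It's a Vigenère-style cipher with numeric key [10,7,7]: position i shifts by key[i mod 3].
Reversing it on ywlbhao: y−10=o, w−7=p, l−7=e, b−10=r, h−7=a, a−7=t, o−10=e.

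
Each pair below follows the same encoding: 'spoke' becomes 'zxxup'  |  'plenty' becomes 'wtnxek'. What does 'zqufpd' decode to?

silver

Each letter shifts forward by (position + 7), i.e. 7, 8, 9, … — the shift grows by one for each successive letter.
Undoing it on zqufpd: z−7=s, q−8=i, u−9=l, f−10=v, p−11=e, d−12=r.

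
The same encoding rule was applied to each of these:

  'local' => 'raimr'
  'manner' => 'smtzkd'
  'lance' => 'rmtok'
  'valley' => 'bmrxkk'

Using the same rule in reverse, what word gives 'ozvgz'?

input

The shifts repeat in a cycle of length 2: positions 0,1,… shift by +6, +12, then the pattern repeats.
Decoding ozvgz: o−6=i, z−12=n, v−6=p, g−12=u, z−6=t.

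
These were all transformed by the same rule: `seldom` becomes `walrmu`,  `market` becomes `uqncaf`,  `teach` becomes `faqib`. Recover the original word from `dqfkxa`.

Each letter's alphabet position (a=0..z=25) is mapped through 9·x+16 mod 26 — an affine cipher.
Decoding dqfkxa: d(3)→3·(3−16)≡13=n; q(16)→3·(16−16)≡0=a; f(5)→3·(5−16)≡19=t; k(10)→3·(10−16)≡8=i; x(23)→3·(23−16)≡21=v; a(0)→3·(0−16)≡4=e (all mod 26).

native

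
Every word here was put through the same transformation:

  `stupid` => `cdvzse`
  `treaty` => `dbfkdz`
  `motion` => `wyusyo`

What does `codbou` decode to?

secret

Shifts by position in stupid: pos 0: s→c (+10), pos 1: t→d (+10), pos 2: u→v (+1), pos 3: p→z (+10), pos 4: i→s (+10), pos 5: d→e (+1) — repeating every 3. The shifts repeat in a cycle of length 3: positions 0,1,… shift by +10, +10, +1, then the pattern repeats.
Decoding codbou: c−10=s, o−10=e, d−1=c, b−10=r, o−10=e, u−1=t.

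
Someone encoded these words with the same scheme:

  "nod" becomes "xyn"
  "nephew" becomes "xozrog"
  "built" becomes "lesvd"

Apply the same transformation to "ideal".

Compare letters: n→x is +10, o→y is +10, d→n is +10 — a constant shift. Each letter is shifted forward by 10 in the alphabet (a Caesar shift of +10).
For ideal: i+10=s, d+10=n, e+10=o, a+10=k, l+10=v.

snokv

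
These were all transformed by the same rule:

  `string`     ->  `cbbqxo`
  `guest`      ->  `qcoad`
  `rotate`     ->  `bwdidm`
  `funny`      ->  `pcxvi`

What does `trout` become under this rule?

Shifts by position in string: pos 0: s→c (+10), pos 1: t→b (+8), pos 2: r→b (+10), pos 3: i→q (+8) — repeating every 2. A repeating key of period 2 is used — shifts +10, +8 over and over.
Applying it to trout: t+10=d, r+8=z, o+10=y, u+8=c, t+10=d.

dzycd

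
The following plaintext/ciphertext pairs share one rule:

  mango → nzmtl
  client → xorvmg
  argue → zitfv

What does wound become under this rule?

dlfmw

Each pair mirrors across the alphabet (m↔n, a↔z, n↔m): positions sum to 25. Each letter is replaced by its mirror in the alphabet: a↔z, b↔y, c↔x, and so on (the Atbash cipher).
For wound: w↔d, o↔l, u↔f, n↔m, d↔w.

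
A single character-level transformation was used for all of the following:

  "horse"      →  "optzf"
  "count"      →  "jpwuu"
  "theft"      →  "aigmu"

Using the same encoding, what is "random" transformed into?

ybpkpo

Shifts by position in horse: pos 0: h→o (+7), pos 1: o→p (+1), pos 2: r→t (+2), pos 3: s→z (+7), pos 4: e→f (+1) — repeating every 3. It's a Vigenère-style cipher with numeric key [7,1,2]: position i shifts by key[i mod 3].
For random: r+7=y, a+1=b, n+2=p, d+7=k, o+1=p, m+2=o.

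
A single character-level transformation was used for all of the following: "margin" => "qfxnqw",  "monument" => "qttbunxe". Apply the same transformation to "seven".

wjblv

In margin: m→q is +4, a→f is +5, r→x is +6, g→n is +7 — the shift increases by 1 each position. Letter i (0-indexed) is shifted by i+4, so successive shifts are 4, 5, 6, ….
For seven: s+4=w, e+5=j, v+6=b, e+7=l, n+8=v.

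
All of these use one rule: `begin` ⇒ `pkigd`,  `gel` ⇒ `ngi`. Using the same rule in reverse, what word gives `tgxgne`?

Two steps: reverse the string, then apply a Caesar shift of +2.
Decoding tgxgne: shift back: t−2=r, g−2=e, x−2=v, g−2=e, n−2=l, e−2=c → revelc; then reverse → clever.

clever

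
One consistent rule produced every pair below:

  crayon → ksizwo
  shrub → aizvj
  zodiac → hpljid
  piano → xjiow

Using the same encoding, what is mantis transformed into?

ubvuqt

It's a Vigenère-style cipher with numeric key [8,1]: position i shifts by key[i mod 2].
For mantis: m+8=u, a+1=b, n+8=v, t+1=u, i+8=q, s+1=t.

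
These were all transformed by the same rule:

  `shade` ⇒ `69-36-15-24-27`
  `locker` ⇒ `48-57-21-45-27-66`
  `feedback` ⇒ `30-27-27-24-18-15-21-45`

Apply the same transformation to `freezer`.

With a=1..z=26, the number is 3·pos + 12.
On freezer: f=6→30, r=18→66, e=5→27, e=5→27, z=26→90, e=5→27, r=18→66.

30-66-27-27-90-27-66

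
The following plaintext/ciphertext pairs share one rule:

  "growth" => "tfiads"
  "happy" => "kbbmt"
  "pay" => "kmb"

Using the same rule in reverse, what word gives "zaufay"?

motion

The word is reversed, then every letter is shifted forward by 12.
Reversing it on zaufay: shift back: z−12=n, a−12=o, u−12=i, f−12=t, a−12=o, y−12=m → noitom; then reverse → motion.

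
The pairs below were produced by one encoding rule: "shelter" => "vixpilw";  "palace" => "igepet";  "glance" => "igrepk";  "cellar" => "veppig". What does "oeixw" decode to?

Read the word backwards and shift each letter +4.
Decoding oeixw: shift back: o−4=k, e−4=a, i−4=e, x−4=t, w−4=s → kaets; then reverse → steak.

steak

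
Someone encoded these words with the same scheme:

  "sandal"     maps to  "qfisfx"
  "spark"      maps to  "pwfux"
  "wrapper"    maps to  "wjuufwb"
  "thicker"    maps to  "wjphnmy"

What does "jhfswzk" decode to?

furnace

The output letters match the input read backwards, each shifted +5: sandal reversed is ladnas. The word is reversed, then every letter is shifted forward by 5.
Reversing it on jhfswzk: shift back: j−5=e, h−5=c, f−5=a, s−5=n, w−5=r, z−5=u, k−5=f → ecanruf; then reverse → furnace.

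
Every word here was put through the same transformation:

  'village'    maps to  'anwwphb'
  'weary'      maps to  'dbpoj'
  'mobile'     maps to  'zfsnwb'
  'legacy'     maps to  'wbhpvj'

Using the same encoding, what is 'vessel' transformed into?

abrrbw

v(21)→a(0) and i(8)→n(13) fit y≡3x+15 (mod 26); the inverse of 3 mod 26 is 9. Treating letters as 0–25, the rule is x ↦ 3x + 15 (mod 26).
Applying it to vessel: v(21)→3·21+15≡0=a; e(4)→3·4+15≡1=b; s(18)→3·18+15≡17=r; s(18)→3·18+15≡17=r; e(4)→3·4+15≡1=b; l(11)→3·11+15≡22=w (all mod 26).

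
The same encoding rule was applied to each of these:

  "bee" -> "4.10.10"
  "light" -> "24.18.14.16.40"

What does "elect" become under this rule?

b(#2)→4 and e(#5)→10: differences scale by 2, so n = 2·pos + 0. The formula is n = 2×(alphabet index, a=1).
For elect: e=5→10, l=12→24, e=5→10, c=3→6, t=20→40.

10.24.10.6.40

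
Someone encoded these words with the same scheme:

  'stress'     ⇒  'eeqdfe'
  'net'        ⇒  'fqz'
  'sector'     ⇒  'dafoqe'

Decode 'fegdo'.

crust

The output letters match the input read backwards, each shifted +12: stress reversed is sserts. Read the word backwards and shift each letter +12.
Reversing it on fegdo: shift back: f−12=t, e−12=s, g−12=u, d−12=r, o−12=c → tsurc; then reverse → crust.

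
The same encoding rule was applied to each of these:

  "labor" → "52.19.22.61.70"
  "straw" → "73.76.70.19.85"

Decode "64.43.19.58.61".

piano

With a=1..z=26, the number is 3·pos + 16.
Undoing it on 64.43.19.58.61: 64→(64−16)÷3=16=p, 43→(43−16)÷3=9=i, 19→(19−16)÷3=1=a, 58→(58−16)÷3=14=n, 61→(61−16)÷3=15=o.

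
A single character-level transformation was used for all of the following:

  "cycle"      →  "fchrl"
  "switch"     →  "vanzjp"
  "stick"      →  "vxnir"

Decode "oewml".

large

In cycle: c→f is +3, y→c is +4, c→h is +5, l→r is +6 — the shift increases by 1 each position. Each letter shifts forward by (position + 3), i.e. 3, 4, 5, … — the shift grows by one for each successive letter.
Reversing it on oewml: o−3=l, e−4=a, w−5=r, m−6=g, l−7=e.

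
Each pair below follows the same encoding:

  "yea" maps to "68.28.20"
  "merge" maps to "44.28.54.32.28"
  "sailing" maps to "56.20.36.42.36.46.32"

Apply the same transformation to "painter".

50.20.36.46.58.28.54

y(#25)→68 and e(#5)→28: differences scale by 2, so n = 2·pos + 18. The formula is n = 2×(alphabet index, a=1) + 18.
For painter: p=16→50, a=1→20, i=9→36, n=14→46, t=20→58, e=5→28, r=18→54.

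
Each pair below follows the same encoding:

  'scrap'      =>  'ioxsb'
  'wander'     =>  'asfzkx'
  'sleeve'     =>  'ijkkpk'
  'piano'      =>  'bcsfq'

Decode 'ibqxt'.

Treating letters as 0–25, the rule is x ↦ 11x + 18 (mod 26).
Undoing it on ibqxt: i(8)→19·(8−18)≡18=s; b(1)→19·(1−18)≡15=p; q(16)→19·(16−18)≡14=o; x(23)→19·(23−18)≡17=r; t(19)→19·(19−18)≡19=t (all mod 26).

sport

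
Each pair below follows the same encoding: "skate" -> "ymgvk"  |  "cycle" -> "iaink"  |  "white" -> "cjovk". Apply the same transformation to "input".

opvwz

Shifts by position in skate: pos 0: s→y (+6), pos 1: k→m (+2), pos 2: a→g (+6), pos 3: t→v (+2) — repeating every 2. The shifts repeat in a cycle of length 2: positions 0,1,… shift by +6, +2, then the pattern repeats.
On input: i+6=o, n+2=p, p+6=v, u+2=w, t+6=z.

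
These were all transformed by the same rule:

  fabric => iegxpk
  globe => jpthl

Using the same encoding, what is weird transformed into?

Letter i (0-indexed) is shifted by i+3, so successive shifts are 3, 4, 5, ….
On weird: w+3=z, e+4=i, i+5=n, r+6=x, d+7=k.

zinxk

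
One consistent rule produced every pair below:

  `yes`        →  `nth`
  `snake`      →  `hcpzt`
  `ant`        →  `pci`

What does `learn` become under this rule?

atpgc

Compare letters: y→n is +15, e→t is +15, s→h is +15 — a constant shift. Each letter is shifted forward by 15 in the alphabet (a Caesar shift of +15).
On learn: l+15=a, e+15=t, a+15=p, r+15=g, n+15=c.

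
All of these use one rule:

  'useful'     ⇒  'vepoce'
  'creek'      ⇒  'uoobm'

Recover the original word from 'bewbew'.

murmur

The output letters match the input read backwards, each shifted +10: useful reversed is lufesu. The word is reversed, then every letter is shifted forward by 10.
Undoing it on bewbew: shift back: b−10=r, e−10=u, w−10=m, b−10=r, e−10=u, w−10=m → rumrum; then reverse → murmur.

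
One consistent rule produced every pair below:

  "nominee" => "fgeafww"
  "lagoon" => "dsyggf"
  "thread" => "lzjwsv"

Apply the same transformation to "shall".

kzsdd

Compare letters: n→f is +18, o→g is +18, m→e is +18 — a constant shift. It's a constant shift of +18 (ROT18).
For shall: s+18=k, h+18=z, a+18=s, l+18=d, l+18=d.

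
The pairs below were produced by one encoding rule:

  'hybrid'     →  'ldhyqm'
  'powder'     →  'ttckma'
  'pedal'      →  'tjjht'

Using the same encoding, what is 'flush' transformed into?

jqazp

The shift increases by 1 at each position, starting from +4: 4, 5, 6, ….
On flush: f+4=j, l+5=q, u+6=a, s+7=z, h+8=p.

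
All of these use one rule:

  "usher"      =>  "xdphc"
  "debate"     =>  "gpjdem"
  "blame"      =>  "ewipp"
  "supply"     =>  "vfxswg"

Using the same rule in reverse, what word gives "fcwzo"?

Shifts by position in usher: pos 0: u→x (+3), pos 1: s→d (+11), pos 2: h→p (+8), pos 3: e→h (+3), pos 4: r→c (+11) — repeating every 3. It's a Vigenère-style cipher with numeric key [3,11,8]: position i shifts by key[i mod 3].
Undoing it on fcwzo: f−3=c, c−11=r, w−8=o, z−3=w, o−11=d.

crowd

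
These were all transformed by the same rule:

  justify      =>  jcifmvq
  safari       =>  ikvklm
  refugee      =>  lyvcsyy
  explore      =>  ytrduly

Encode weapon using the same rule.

Each letter's alphabet position (a=0..z=25) is mapped through 23·x+10 mod 26 — an affine cipher.
Applying it to weapon: w(22)→23·22+10≡22=w; e(4)→23·4+10≡24=y; a(0)→23·0+10≡10=k; p(15)→23·15+10≡17=r; o(14)→23·14+10≡20=u; n(13)→23·13+10≡23=x (all mod 26).

wykrux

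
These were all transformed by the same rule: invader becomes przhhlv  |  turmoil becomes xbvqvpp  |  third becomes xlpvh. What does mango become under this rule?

The shift depends on letter class: consonant n→r is +4, but vowel i→p is +7. Vowels shift forward by 7 and consonants shift forward by 4.
On mango: m(cons)+4=q, a(vowel)+7=h, n(cons)+4=r, g(cons)+4=k, o(vowel)+7=v.

qhrkv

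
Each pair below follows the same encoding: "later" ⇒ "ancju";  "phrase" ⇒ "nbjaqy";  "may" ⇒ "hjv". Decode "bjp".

The output letters match the input read backwards, each shifted +9: later reversed is retal. Read the word backwards and shift each letter +9.
Decoding bjp: shift back: b−9=s, j−9=a, p−9=g → sag; then reverse → gas.

gas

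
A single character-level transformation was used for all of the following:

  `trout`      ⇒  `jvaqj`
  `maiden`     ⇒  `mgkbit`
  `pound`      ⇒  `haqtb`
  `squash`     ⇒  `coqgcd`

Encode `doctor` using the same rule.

baujav

t(19)→j(9) and r(17)→v(21) fit y≡7x+6 (mod 26); the inverse of 7 mod 26 is 15. Each letter's alphabet position (a=0..z=25) is mapped through 7·x+6 mod 26 — an affine cipher.
For doctor: d(3)→7·3+6≡1=b; o(14)→7·14+6≡0=a; c(2)→7·2+6≡20=u; t(19)→7·19+6≡9=j; o(14)→7·14+6≡0=a; r(17)→7·17+6≡21=v (all mod 26).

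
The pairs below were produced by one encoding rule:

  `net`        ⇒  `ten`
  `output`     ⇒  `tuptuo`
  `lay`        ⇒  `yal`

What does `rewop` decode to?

It's just the letters in reverse order.
Undoing it on rewop: then reverse → power.

power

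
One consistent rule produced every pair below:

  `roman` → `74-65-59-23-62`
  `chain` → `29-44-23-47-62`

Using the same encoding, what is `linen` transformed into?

r(#18)→74 and o(#15)→65: differences scale by 3, so n = 3·pos + 20. The formula is n = 3×(alphabet index, a=1) + 20.
Applying it to linen: l=12→56, i=9→47, n=14→62, e=5→35, n=14→62.

56-47-62-35-62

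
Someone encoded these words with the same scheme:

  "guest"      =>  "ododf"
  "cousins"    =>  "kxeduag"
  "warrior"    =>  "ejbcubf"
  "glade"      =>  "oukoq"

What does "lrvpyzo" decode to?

In guest: g→o is +8, u→d is +9, e→o is +10, s→d is +11 — the shift increases by 1 each position. The shift increases by 1 at each position, starting from +8: 8, 9, 10, ….
Reversing it on lrvpyzo: l−8=d, r−9=i, v−10=l, p−11=e, y−12=m, z−13=m, o−14=a.

dilemma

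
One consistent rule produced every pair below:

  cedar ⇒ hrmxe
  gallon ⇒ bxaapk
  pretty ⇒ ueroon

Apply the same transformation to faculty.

wxhtaon

Treating letters as 0–25, the rule is x ↦ 5x + 23 (mod 26).
Applying it to faculty: f(5)→5·5+23≡22=w; a(0)→5·0+23≡23=x; c(2)→5·2+23≡7=h; u(20)→5·20+23≡19=t; l(11)→5·11+23≡0=a; t(19)→5·19+23≡14=o; y(24)→5·24+23≡13=n (all mod 26).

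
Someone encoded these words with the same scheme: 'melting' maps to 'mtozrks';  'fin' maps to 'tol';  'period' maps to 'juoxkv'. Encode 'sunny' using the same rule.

The output letters match the input read backwards, each shifted +6: melting reversed is gnitlem. Two steps: reverse the string, then apply a Caesar shift of +6.
On sunny: reverse → ynnus; then shift: y+6=e, n+6=t, n+6=t, u+6=a, s+6=y.

ettay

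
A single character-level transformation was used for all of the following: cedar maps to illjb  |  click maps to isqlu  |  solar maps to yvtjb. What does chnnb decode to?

In cedar: c→i is +6, e→l is +7, d→l is +8, a→j is +9 — the shift increases by 1 each position. The shift increases by 1 at each position, starting from +6: 6, 7, 8, ….
Reversing it on chnnb: c−6=w, h−7=a, n−8=f, n−9=e, b−10=r.

wafer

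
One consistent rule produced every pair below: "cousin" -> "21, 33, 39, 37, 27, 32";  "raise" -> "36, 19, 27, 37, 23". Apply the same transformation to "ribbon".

c is letter #3 and maps to 21: an offset of 18. Each letter is replaced by its alphabet position (a=1..z=26) + 18.
For ribbon: r=18→36, i=9→27, b=2→20, b=2→20, o=15→33, n=14→32.

36, 27, 20, 20, 33, 32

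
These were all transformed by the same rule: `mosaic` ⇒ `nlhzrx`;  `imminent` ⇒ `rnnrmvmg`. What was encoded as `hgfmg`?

stunt

Each pair mirrors across the alphabet (m↔n, o↔l, s↔h): positions sum to 25. Each letter is replaced by its mirror in the alphabet: a↔z, b↔y, c↔x, and so on (the Atbash cipher).
Reversing it on hgfmg: h↔s, g↔t, f↔u, m↔n, g↔t.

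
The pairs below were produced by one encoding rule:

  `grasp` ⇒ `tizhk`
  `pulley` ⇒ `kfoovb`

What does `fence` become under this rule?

uvmxv

Letters are reflected about the middle of the alphabet (position → 25−position): Atbash.
For fence: f↔u, e↔v, n↔m, c↔x, e↔v.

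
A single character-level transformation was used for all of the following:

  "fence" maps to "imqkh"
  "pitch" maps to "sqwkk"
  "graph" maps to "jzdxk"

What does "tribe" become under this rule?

wzljh

Shifts by position in fence: pos 0: f→i (+3), pos 1: e→m (+8), pos 2: n→q (+3), pos 3: c→k (+8) — repeating every 2. The shifts repeat in a cycle of length 2: positions 0,1,… shift by +3, +8, then the pattern repeats.
For tribe: t+3=w, r+8=z, i+3=l, b+8=j, e+3=h.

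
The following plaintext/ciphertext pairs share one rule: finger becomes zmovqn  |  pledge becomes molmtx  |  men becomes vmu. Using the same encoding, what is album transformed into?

The output letters match the input read backwards, each shifted +8: finger reversed is regnif. Two steps: reverse the string, then apply a Caesar shift of +8.
On album: reverse → mubla; then shift: m+8=u, u+8=c, b+8=j, l+8=t, a+8=i.

ucjti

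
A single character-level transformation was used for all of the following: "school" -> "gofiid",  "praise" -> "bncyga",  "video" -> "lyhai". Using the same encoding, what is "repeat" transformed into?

Each letter's alphabet position (a=0..z=25) is mapped through 19·x+2 mod 26 — an affine cipher.
For repeat: r(17)→19·17+2≡13=n; e(4)→19·4+2≡0=a; p(15)→19·15+2≡1=b; e(4)→19·4+2≡0=a; a(0)→19·0+2≡2=c; t(19)→19·19+2≡25=z (all mod 26).

nabacz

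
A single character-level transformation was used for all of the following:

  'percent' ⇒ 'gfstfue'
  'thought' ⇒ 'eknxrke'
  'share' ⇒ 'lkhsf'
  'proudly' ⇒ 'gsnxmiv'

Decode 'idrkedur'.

lighting

This is an affine cipher: with a=0,…,z=25, each position x becomes (19x+7) mod 26.
Reversing it on idrkedur: i(8)→11·(8−7)≡11=l; d(3)→11·(3−7)≡8=i; r(17)→11·(17−7)≡6=g; k(10)→11·(10−7)≡7=h; e(4)→11·(4−7)≡19=t; d(3)→11·(3−7)≡8=i; u(20)→11·(20−7)≡13=n; r(17)→11·(17−7)≡6=g (all mod 26).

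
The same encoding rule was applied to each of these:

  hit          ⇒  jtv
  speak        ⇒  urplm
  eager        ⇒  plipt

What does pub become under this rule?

The shift depends on letter class: consonant h→j is +2, but vowel i→t is +11. Vowels shift forward by 11 and consonants shift forward by 2.
For pub: p(cons)+2=r, u(vowel)+11=f, b(cons)+2=d.

rfd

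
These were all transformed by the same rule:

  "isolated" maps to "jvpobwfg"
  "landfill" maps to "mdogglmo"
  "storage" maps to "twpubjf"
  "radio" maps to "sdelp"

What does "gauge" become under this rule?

Shifts by position in isolated: pos 0: i→j (+1), pos 1: s→v (+3), pos 2: o→p (+1), pos 3: l→o (+3) — repeating every 2. The shifts repeat in a cycle of length 2: positions 0,1,… shift by +1, +3, then the pattern repeats.
Applying it to gauge: g+1=h, a+3=d, u+1=v, g+3=j, e+1=f.

hdvjf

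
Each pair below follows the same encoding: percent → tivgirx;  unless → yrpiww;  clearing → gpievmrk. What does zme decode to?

via

This is a Caesar cipher with shift 4.
Decoding zme: z−4=v, m−4=i, e−4=a.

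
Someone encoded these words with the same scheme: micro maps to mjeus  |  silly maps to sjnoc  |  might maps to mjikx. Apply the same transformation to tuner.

tvphv

In micro: m→m is +0, i→j is +1, c→e is +2, r→u is +3 — the shift increases by 1 each position. Letter i (0-indexed) is shifted by i+0, so successive shifts are 0, 1, 2, ….
On tuner: t+0=t, u+1=v, n+2=p, e+3=h, r+4=v.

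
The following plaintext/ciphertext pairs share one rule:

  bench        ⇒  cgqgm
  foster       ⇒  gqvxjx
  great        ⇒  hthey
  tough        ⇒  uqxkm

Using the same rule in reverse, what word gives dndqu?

In bench: b→c is +1, e→g is +2, n→q is +3, c→g is +4 — the shift increases by 1 each position. Letter i (0-indexed) is shifted by i+1, so successive shifts are 1, 2, 3, ….
Decoding dndqu: d−1=c, n−2=l, d−3=a, q−4=m, u−5=p.

clamp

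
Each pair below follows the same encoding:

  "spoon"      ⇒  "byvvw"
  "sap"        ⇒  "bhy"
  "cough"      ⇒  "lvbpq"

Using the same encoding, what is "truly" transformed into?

cabuh

Vowels shift forward by 7 and consonants shift forward by 9.
Applying it to truly: t(cons)+9=c, r(cons)+9=a, u(vowel)+7=b, l(cons)+9=u, y(cons)+9=h.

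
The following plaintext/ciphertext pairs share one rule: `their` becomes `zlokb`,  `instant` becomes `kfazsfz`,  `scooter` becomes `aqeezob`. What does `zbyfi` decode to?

trunk

This is an affine cipher: with a=0,…,z=25, each position x becomes (25x+18) mod 26.
Undoing it on zbyfi: z(25)→25·(25−18)≡19=t; b(1)→25·(1−18)≡17=r; y(24)→25·(24−18)≡20=u; f(5)→25·(5−18)≡13=n; i(8)→25·(8−18)≡10=k (all mod 26).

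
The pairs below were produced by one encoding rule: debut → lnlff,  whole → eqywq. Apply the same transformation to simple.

arwaxr

In debut: d→l is +8, e→n is +9, b→l is +10, u→f is +11 — the shift increases by 1 each position. Each letter shifts forward by (position + 8), i.e. 8, 9, 10, … — the shift grows by one for each successive letter.
For simple: s+8=a, i+9=r, m+10=w, p+11=a, l+12=x, e+13=r.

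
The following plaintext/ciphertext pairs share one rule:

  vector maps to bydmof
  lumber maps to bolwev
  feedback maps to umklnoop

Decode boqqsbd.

trigger

The output letters match the input read backwards, each shifted +10: vector reversed is rotcev. Two steps: reverse the string, then apply a Caesar shift of +10.
Decoding boqqsbd: shift back: b−10=r, o−10=e, q−10=g, q−10=g, s−10=i, b−10=r, d−10=t → reggirt; then reverse → trigger.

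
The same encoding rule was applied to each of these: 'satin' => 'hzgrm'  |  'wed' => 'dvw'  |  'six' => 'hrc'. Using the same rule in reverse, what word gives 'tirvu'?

Each pair mirrors across the alphabet (s↔h, a↔z, t↔g): positions sum to 25. Letters are reflected about the middle of the alphabet (position → 25−position): Atbash.
Decoding tirvu: t↔g, i↔r, r↔i, v↔e, u↔f.

grief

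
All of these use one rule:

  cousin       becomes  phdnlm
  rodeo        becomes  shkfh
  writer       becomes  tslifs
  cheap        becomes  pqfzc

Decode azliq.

faith

c(2)→p(15) and o(14)→h(7) fit y≡21x+25 (mod 26); the inverse of 21 mod 26 is 5. Each letter's alphabet position (a=0..z=25) is mapped through 21·x+25 mod 26 — an affine cipher.
Decoding azliq: a(0)→5·(0−25)≡5=f; z(25)→5·(25−25)≡0=a; l(11)→5·(11−25)≡8=i; i(8)→5·(8−25)≡19=t; q(16)→5·(16−25)≡7=h (all mod 26).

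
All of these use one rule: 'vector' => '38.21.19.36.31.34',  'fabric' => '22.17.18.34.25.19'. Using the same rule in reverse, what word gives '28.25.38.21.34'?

The number is (letter's place in the alphabet, a=1) + 16.
Decoding 28.25.38.21.34: 28→(28−16)÷1=12=l, 25→(25−16)÷1=9=i, 38→(38−16)÷1=22=v, 21→(21−16)÷1=5=e, 34→(34−16)÷1=18=r.

liver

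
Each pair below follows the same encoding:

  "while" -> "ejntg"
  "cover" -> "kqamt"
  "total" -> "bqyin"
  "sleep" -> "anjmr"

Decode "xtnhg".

prize

A repeating key of period 3 is used — shifts +8, +2, +5 over and over.
Reversing it on xtnhg: x−8=p, t−2=r, n−5=i, h−8=z, g−2=e.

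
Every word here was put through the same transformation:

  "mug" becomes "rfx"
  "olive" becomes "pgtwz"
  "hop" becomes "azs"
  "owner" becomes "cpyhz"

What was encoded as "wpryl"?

Read the word backwards and shift each letter +11.
Undoing it on wpryl: shift back: w−11=l, p−11=e, r−11=g, y−11=n, l−11=a → legna; then reverse → angel.

angel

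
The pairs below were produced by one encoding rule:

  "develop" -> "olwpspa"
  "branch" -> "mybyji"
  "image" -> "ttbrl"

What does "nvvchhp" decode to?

Shifts by position in develop: pos 0: d→o (+11), pos 1: e→l (+7), pos 2: v→w (+1), pos 3: e→p (+11), pos 4: l→s (+7), pos 5: o→p (+1) — repeating every 3. A repeating key of period 3 is used — shifts +11, +7, +1 over and over.
Decoding nvvchhp: n−11=c, v−7=o, v−1=u, c−11=r, h−7=a, h−1=g, p−11=e.

courage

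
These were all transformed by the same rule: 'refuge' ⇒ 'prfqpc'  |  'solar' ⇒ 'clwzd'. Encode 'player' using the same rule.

The output letters match the input read backwards, each shifted +11: refuge reversed is egufer. Read the word backwards and shift each letter +11.
On player: reverse → reyalp; then shift: r+11=c, e+11=p, y+11=j, a+11=l, l+11=w, p+11=a.

cpjlwa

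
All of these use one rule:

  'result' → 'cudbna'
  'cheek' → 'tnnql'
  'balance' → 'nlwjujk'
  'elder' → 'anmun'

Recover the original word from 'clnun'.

Two steps: reverse the string, then apply a Caesar shift of +9.
Reversing it on clnun: shift back: c−9=t, l−9=c, n−9=e, u−9=l, n−9=e → tcele; then reverse → elect.

elect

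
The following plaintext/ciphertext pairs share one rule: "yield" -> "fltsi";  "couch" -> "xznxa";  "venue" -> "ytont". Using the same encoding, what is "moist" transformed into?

dzlrc

y(24)→f(5) and i(8)→l(11) fit y≡11x+1 (mod 26); the inverse of 11 mod 26 is 19. This is an affine cipher: with a=0,…,z=25, each position x becomes (11x+1) mod 26.
Applying it to moist: m(12)→11·12+1≡3=d; o(14)→11·14+1≡25=z; i(8)→11·8+1≡11=l; s(18)→11·18+1≡17=r; t(19)→11·19+1≡2=c (all mod 26).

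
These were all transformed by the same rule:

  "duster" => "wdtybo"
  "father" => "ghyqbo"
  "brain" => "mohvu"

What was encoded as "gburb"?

fence

d(3)→w(22) and u(20)→d(3) fit y≡5x+7 (mod 26); the inverse of 5 mod 26 is 21. Each letter's alphabet position (a=0..z=25) is mapped through 5·x+7 mod 26 — an affine cipher.
Undoing it on gburb: g(6)→21·(6−7)≡5=f; b(1)→21·(1−7)≡4=e; u(20)→21·(20−7)≡13=n; r(17)→21·(17−7)≡2=c; b(1)→21·(1−7)≡4=e (all mod 26).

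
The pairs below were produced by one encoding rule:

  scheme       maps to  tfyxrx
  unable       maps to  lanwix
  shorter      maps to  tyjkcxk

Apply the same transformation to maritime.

rnkhchrx

s(18)→t(19) and c(2)→f(5) fit y≡9x+13 (mod 26); the inverse of 9 mod 26 is 3. Each letter's alphabet position (a=0..z=25) is mapped through 9·x+13 mod 26 — an affine cipher.
Applying it to maritime: m(12)→9·12+13≡17=r; a(0)→9·0+13≡13=n; r(17)→9·17+13≡10=k; i(8)→9·8+13≡7=h; t(19)→9·19+13≡2=c; i(8)→9·8+13≡7=h; m(12)→9·12+13≡17=r; e(4)→9·4+13≡23=x (all mod 26).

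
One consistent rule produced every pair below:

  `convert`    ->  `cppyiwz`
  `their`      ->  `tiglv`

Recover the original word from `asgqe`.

arena

In convert: c→c is +0, o→p is +1, n→p is +2, v→y is +3 — the shift increases by 1 each position. Letter i (0-indexed) is shifted by i+0, so successive shifts are 0, 1, 2, ….
Decoding asgqe: a−0=a, s−1=r, g−2=e, q−3=n, e−4=a.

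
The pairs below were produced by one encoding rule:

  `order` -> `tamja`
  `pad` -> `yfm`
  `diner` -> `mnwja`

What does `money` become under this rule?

vtwjh

The shift depends on letter class: consonant r→a is +9, but vowel o→t is +5. Two shifts are in play — +5 for a/e/i/o/u, +9 for every other letter.
On money: m(cons)+9=v, o(vowel)+5=t, n(cons)+9=w, e(vowel)+5=j, y(cons)+9=h.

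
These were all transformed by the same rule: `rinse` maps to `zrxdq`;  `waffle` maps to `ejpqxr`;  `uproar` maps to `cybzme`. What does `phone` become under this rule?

xqyyq

In rinse: r→z is +8, i→r is +9, n→x is +10, s→d is +11 — the shift increases by 1 each position. Each letter shifts forward by (position + 8), i.e. 8, 9, 10, … — the shift grows by one for each successive letter.
On phone: p+8=x, h+9=q, o+10=y, n+11=y, e+12=q.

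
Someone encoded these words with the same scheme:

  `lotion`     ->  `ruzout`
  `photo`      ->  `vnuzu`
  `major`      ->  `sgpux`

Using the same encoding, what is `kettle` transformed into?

qkzzrk

Compare letters: l→r is +6, o→u is +6, t→z is +6 — a constant shift. It's a constant shift of +6 (ROT6).
For kettle: k+6=q, e+6=k, t+6=z, t+6=z, l+6=r, e+6=k.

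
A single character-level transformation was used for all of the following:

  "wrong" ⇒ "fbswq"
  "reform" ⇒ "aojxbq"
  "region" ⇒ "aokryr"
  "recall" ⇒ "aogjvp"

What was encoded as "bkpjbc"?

salary

Shifts by position in wrong: pos 0: w→f (+9), pos 1: r→b (+10), pos 2: o→s (+4), pos 3: n→w (+9), pos 4: g→q (+10) — repeating every 3. It's a Vigenère-style cipher with numeric key [9,10,4]: position i shifts by key[i mod 3].
Undoing it on bkpjbc: b−9=s, k−10=a, p−4=l, j−9=a, b−10=r, c−4=y.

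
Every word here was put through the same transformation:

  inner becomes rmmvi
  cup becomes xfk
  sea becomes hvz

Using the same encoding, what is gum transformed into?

tfn

Each letter is replaced by its mirror in the alphabet: a↔z, b↔y, c↔x, and so on (the Atbash cipher).
For gum: g↔t, u↔f, m↔n.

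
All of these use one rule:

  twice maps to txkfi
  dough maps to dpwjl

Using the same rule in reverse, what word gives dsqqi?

In twice: t→t is +0, w→x is +1, i→k is +2, c→f is +3 — the shift increases by 1 each position. Letter i (0-indexed) is shifted by i+0, so successive shifts are 0, 1, 2, ….
Decoding dsqqi: d−0=d, s−1=r, q−2=o, q−3=n, i−4=e.

drone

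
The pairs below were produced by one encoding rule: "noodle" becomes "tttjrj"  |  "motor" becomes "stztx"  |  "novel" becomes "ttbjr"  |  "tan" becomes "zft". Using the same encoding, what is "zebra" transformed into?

The rule splits by letter class: vowels +5, consonants +6.
Applying it to zebra: z(cons)+6=f, e(vowel)+5=j, b(cons)+6=h, r(cons)+6=x, a(vowel)+5=f.

fjhxf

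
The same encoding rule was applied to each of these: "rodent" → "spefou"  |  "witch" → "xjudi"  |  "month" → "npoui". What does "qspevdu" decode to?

Every letter moves 1 place later in the alphabet, wrapping around z→a.
Undoing it on qspevdu: q−1=p, s−1=r, p−1=o, e−1=d, v−1=u, d−1=c, u−1=t.

product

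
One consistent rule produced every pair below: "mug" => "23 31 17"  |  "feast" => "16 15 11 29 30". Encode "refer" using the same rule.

28 15 16 15 28

m is letter #13 and maps to 23: an offset of 10. Each letter is replaced by its alphabet position (a=1..z=26) + 10.
On refer: r=18→28, e=5→15, f=6→16, e=5→15, r=18→28.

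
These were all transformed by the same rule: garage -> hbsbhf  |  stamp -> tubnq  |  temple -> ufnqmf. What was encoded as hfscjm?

Compare letters: g→h is +1, a→b is +1, r→s is +1 — a constant shift. Each letter is shifted forward by 1 in the alphabet (a Caesar shift of +1).
Reversing it on hfscjm: h−1=g, f−1=e, s−1=r, c−1=b, j−1=i, m−1=l.

gerbil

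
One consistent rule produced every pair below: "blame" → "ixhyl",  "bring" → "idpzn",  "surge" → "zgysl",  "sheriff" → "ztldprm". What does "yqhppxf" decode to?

readily

The shifts repeat in a cycle of length 2: positions 0,1,… shift by +7, +12, then the pattern repeats.
Decoding yqhppxf: y−7=r, q−12=e, h−7=a, p−12=d, p−7=i, x−12=l, f−7=y.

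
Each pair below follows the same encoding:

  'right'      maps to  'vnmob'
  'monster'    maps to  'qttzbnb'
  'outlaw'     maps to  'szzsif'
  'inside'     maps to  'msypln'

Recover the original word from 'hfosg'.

daily

The shift increases by 1 at each position, starting from +4: 4, 5, 6, ….
Reversing it on hfosg: h−4=d, f−5=a, o−6=i, s−7=l, g−8=y.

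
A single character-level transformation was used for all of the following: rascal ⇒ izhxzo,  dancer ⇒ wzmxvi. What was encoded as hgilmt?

This is the alphabet-reversal cipher (Atbash): a becomes z, b becomes y, etc.
Decoding hgilmt: h↔s, g↔t, i↔r, l↔o, m↔n, t↔g.

strong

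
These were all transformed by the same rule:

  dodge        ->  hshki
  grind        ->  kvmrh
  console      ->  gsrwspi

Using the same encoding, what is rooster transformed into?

This is a Caesar cipher with shift 4.
On rooster: r+4=v, o+4=s, o+4=s, s+4=w, t+4=x, e+4=i, r+4=v.

vsswxiv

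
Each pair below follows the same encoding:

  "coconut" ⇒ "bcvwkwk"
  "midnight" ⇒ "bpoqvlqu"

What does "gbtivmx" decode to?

The output letters match the input read backwards, each shifted +8: coconut reversed is tunococ. The word is reversed, then every letter is shifted forward by 8.
Undoing it on gbtivmx: shift back: g−8=y, b−8=t, t−8=l, i−8=a, v−8=n, m−8=e, x−8=p → ytlanep; then reverse → penalty.

penalty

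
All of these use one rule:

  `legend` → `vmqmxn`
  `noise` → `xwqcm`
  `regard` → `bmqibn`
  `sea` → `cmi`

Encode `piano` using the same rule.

The shift depends on letter class: consonant l→v is +10, but vowel e→m is +8. Two shifts are in play — +8 for a/e/i/o/u, +10 for every other letter.
Applying it to piano: p(cons)+10=z, i(vowel)+8=q, a(vowel)+8=i, n(cons)+10=x, o(vowel)+8=w.

zqixw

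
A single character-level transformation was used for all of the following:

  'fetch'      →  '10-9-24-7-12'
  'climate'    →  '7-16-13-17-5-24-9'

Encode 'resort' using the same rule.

f is letter #6 and maps to 10: an offset of 4. The number is (letter's place in the alphabet, a=1) + 4.
For resort: r=18→22, e=5→9, s=19→23, o=15→19, r=18→22, t=20→24.

22-9-23-19-22-24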